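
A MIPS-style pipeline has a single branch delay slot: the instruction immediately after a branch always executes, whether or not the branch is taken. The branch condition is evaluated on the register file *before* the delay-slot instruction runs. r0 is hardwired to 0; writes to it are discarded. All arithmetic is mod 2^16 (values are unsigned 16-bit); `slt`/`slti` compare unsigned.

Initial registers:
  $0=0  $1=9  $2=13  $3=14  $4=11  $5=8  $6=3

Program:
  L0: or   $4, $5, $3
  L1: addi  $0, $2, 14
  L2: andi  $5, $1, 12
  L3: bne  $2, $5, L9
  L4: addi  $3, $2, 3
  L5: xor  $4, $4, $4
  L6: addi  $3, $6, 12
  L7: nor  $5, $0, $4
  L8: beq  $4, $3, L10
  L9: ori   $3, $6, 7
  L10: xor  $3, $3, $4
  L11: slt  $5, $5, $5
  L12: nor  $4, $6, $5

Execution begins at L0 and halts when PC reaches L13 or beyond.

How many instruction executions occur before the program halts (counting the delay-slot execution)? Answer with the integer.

[0] or   $4, $5, $3  →  {$0:0, $1:9, $2:13, $3:14, $4:14, $5:8, $6:3}
[1] addi  $0, $2, 14  →  {$0:0, $1:9, $2:13, $3:14, $4:14, $5:8, $6:3}
[2] andi  $5, $1, 12  →  {$0:0, $1:9, $2:13, $3:14, $4:14, $5:8, $6:3}
[3] bne  $2, $5, L9  →  {$0:0, $1:9, $2:13, $3:14, $4:14, $5:8, $6:3}  ⟨branch taken⟩
[4] addi  $3, $2, 3  →  {$0:0, $1:9, $2:13, $3:16, $4:14, $5:8, $6:3}
[9] ori   $3, $6, 7  →  {$0:0, $1:9, $2:13, $3:7, $4:14, $5:8, $6:3}
[10] xor  $3, $3, $4  →  {$0:0, $1:9, $2:13, $3:9, $4:14, $5:8, $6:3}
[11] slt  $5, $5, $5  →  {$0:0, $1:9, $2:13, $3:9, $4:14, $5:0, $6:3}
[12] nor  $4, $6, $5  →  {$0:0, $1:9, $2:13, $3:9, $4:65532, $5:0, $6:3}

9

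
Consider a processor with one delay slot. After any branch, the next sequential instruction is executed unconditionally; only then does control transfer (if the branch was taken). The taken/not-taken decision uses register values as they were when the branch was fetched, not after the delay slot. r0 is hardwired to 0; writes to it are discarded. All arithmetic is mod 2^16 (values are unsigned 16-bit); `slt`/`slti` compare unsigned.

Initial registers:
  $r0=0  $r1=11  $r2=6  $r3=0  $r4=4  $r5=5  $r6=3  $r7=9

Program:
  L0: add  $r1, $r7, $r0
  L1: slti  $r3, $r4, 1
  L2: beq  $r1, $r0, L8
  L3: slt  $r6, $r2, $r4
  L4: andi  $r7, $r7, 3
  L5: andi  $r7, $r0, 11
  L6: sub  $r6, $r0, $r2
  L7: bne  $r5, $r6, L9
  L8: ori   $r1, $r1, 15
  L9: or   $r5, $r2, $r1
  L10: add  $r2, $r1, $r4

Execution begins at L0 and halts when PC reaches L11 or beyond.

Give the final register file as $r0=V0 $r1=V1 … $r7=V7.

$r0=0 $r1=15 $r2=19 $r3=0 $r4=4 $r5=15 $r6=65530 $r7=0

  step pc=0: add  $r1, $r7, $r0  regs=(0,9,6,0,4,5,3,9)
  step pc=1: slti  $r3, $r4, 1  regs=(0,9,6,0,4,5,3,9)
  step pc=2: beq  $r1, $r0, L8  cond=F  regs=(0,9,6,0,4,5,3,9)
  step pc=3: slt  $r6, $r2, $r4  regs=(0,9,6,0,4,5,0,9)
  step pc=4: andi  $r7, $r7, 3  regs=(0,9,6,0,4,5,0,1)
  step pc=5: andi  $r7, $r0, 11  regs=(0,9,6,0,4,5,0,0)
  step pc=6: sub  $r6, $r0, $r2  regs=(0,9,6,0,4,5,65530,0)
  step pc=7: bne  $r5, $r6, L9  cond=T  regs=(0,9,6,0,4,5,65530,0)
  step pc=8: ori   $r1, $r1, 15  regs=(0,15,6,0,4,5,65530,0)
  step pc=9: or   $r5, $r2, $r1  regs=(0,15,6,0,4,15,65530,0)
  step pc=10: add  $r2, $r1, $r4  regs=(0,15,19,0,4,15,65530,0)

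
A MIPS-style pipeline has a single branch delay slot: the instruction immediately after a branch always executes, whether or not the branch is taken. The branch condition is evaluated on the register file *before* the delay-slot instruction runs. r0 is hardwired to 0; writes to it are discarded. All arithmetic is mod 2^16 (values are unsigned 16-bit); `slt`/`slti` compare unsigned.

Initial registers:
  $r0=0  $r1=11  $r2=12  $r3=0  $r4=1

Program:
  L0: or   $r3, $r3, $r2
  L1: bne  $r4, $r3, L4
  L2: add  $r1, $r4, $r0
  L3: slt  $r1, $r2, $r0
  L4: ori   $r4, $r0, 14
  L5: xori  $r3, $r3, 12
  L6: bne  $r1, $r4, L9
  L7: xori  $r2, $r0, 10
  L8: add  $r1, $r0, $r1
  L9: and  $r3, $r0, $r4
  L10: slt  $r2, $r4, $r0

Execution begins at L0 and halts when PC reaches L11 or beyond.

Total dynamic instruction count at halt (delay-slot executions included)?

#0 or   $r3, $r3, $r2 ; 0/11/12/12/1
#1 bne  $r4, $r3, L4 ; 0/11/12/12/1 ; →target
#2 add  $r1, $r4, $r0 ; 0/1/12/12/1
#4 ori   $r4, $r0, 14 ; 0/1/12/12/14
#5 xori  $r3, $r3, 12 ; 0/1/12/0/14
#6 bne  $r1, $r4, L9 ; 0/1/12/0/14 ; →target
#7 xori  $r2, $r0, 10 ; 0/1/10/0/14
#9 and  $r3, $r0, $r4 ; 0/1/10/0/14
#10 slt  $r2, $r4, $r0 ; 0/1/0/0/14

9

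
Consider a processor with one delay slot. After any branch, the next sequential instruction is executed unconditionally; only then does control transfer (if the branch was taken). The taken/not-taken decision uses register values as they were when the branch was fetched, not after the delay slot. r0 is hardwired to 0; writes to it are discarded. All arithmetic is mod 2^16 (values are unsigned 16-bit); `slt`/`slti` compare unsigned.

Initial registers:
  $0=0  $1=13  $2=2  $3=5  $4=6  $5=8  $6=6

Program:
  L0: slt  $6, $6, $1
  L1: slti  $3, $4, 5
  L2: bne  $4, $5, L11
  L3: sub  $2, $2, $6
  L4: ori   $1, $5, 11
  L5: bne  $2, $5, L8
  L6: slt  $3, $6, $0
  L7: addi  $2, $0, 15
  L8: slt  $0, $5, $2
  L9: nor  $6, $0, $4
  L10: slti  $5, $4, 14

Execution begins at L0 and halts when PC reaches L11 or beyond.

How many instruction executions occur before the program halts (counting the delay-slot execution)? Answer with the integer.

4

#0 slt  $6, $6, $1 ; 0/13/2/5/6/8/1
#1 slti  $3, $4, 5 ; 0/13/2/0/6/8/1
#2 bne  $4, $5, L11 ; 0/13/2/0/6/8/1 ; →target
#3 sub  $2, $2, $6 ; 0/13/1/0/6/8/1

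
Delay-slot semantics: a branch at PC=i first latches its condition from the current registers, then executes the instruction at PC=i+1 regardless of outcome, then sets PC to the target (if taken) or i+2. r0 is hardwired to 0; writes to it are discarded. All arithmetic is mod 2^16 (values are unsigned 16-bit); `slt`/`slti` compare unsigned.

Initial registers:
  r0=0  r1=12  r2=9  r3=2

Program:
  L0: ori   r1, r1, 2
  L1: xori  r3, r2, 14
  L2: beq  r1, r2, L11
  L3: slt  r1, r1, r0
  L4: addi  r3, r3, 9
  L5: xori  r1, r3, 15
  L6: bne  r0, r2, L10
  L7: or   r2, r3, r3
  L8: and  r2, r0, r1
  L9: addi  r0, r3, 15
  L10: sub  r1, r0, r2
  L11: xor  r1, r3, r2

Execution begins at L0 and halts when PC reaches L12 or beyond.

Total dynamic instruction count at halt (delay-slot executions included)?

#0 ori   r1, r1, 2 ; 0/14/9/2
#1 xori  r3, r2, 14 ; 0/14/9/7
#2 beq  r1, r2, L11 ; 0/14/9/7 ; →fallthru
#3 slt  r1, r1, r0 ; 0/0/9/7
#4 addi  r3, r3, 9 ; 0/0/9/16
#5 xori  r1, r3, 15 ; 0/31/9/16
#6 bne  r0, r2, L10 ; 0/31/9/16 ; →target
#7 or   r2, r3, r3 ; 0/31/16/16
#10 sub  r1, r0, r2 ; 0/65520/16/16
#11 xor  r1, r3, r2 ; 0/0/16/16

10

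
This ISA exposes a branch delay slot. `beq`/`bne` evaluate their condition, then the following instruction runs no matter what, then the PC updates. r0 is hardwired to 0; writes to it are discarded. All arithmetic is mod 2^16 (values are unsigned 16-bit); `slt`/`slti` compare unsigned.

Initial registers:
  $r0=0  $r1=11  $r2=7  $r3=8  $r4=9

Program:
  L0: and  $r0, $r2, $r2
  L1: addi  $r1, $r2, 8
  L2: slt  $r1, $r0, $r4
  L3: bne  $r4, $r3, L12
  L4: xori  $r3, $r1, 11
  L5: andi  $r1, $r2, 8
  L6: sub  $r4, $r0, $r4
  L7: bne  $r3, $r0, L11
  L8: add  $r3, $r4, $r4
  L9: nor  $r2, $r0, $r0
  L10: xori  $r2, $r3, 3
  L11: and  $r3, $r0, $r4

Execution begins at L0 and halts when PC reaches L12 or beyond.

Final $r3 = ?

10

  step pc=0: and  $r0, $r2, $r2  regs=(0,11,7,8,9)
  step pc=1: addi  $r1, $r2, 8  regs=(0,15,7,8,9)
  step pc=2: slt  $r1, $r0, $r4  regs=(0,1,7,8,9)
  step pc=3: bne  $r4, $r3, L12  cond=T  regs=(0,1,7,8,9)
  step pc=4: xori  $r3, $r1, 11  regs=(0,1,7,10,9)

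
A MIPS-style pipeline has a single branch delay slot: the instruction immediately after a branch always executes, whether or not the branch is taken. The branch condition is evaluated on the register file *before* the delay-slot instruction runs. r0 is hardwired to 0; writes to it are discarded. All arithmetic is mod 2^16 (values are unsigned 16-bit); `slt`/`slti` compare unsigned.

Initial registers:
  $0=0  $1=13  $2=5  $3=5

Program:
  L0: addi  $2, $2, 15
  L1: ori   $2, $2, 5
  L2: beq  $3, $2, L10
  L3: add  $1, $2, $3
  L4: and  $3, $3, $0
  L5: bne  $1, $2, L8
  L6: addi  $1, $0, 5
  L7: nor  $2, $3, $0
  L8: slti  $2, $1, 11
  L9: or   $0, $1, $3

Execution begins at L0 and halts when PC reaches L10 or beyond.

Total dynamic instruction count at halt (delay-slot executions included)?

  step pc=0: addi  $2, $2, 15  regs=(0,13,20,5)
  step pc=1: ori   $2, $2, 5  regs=(0,13,21,5)
  step pc=2: beq  $3, $2, L10  cond=F  regs=(0,13,21,5)
  step pc=3: add  $1, $2, $3  regs=(0,26,21,5)
  step pc=4: and  $3, $3, $0  regs=(0,26,21,0)
  step pc=5: bne  $1, $2, L8  cond=T  regs=(0,26,21,0)
  step pc=6: addi  $1, $0, 5  regs=(0,5,21,0)
  step pc=8: slti  $2, $1, 11  regs=(0,5,1,0)
  step pc=9: or   $0, $1, $3  regs=(0,5,1,0)

9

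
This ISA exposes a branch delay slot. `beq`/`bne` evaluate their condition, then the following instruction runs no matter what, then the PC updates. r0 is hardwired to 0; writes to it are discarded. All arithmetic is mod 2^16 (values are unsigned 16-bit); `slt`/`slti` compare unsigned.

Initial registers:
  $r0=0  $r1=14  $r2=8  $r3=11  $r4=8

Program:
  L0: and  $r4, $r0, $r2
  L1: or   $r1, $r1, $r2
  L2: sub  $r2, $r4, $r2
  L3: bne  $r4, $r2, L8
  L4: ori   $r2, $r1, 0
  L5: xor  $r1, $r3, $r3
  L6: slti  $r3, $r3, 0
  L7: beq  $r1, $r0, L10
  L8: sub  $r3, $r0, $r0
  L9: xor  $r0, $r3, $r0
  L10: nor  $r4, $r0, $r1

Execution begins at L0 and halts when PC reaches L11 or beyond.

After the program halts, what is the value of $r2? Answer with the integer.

14

[0] and  $r4, $r0, $r2  →  {$r0:0, $r1:14, $r2:8, $r3:11, $r4:0}
[1] or   $r1, $r1, $r2  →  {$r0:0, $r1:14, $r2:8, $r3:11, $r4:0}
[2] sub  $r2, $r4, $r2  →  {$r0:0, $r1:14, $r2:65528, $r3:11, $r4:0}
[3] bne  $r4, $r2, L8  →  {$r0:0, $r1:14, $r2:65528, $r3:11, $r4:0}  ⟨branch taken⟩
[4] ori   $r2, $r1, 0  →  {$r0:0, $r1:14, $r2:14, $r3:11, $r4:0}
[8] sub  $r3, $r0, $r0  →  {$r0:0, $r1:14, $r2:14, $r3:0, $r4:0}
[9] xor  $r0, $r3, $r0  →  {$r0:0, $r1:14, $r2:14, $r3:0, $r4:0}
[10] nor  $r4, $r0, $r1  →  {$r0:0, $r1:14, $r2:14, $r3:0, $r4:65521}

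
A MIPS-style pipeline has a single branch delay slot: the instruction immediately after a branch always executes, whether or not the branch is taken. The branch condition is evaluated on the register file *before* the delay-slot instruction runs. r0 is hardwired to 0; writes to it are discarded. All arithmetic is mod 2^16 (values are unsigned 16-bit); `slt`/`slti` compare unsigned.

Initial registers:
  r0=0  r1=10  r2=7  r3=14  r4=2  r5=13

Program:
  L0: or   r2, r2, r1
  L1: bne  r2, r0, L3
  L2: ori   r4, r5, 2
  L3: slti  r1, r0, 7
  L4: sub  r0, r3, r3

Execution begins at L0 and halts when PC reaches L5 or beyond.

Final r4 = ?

PC=0  or   r2, r2, r1        | r0=0 r1=10 r2=15 r3=14 r4=2 r5=13
PC=1  bne  r2, r0, L3        | r0=0 r1=10 r2=15 r3=14 r4=2 r5=13  [TAKEN]
PC=2  ori   r4, r5, 2        | r0=0 r1=10 r2=15 r3=14 r4=15 r5=13
PC=3  slti  r1, r0, 7        | r0=0 r1=1 r2=15 r3=14 r4=15 r5=13
PC=4  sub  r0, r3, r3        | r0=0 r1=1 r2=15 r3=14 r4=15 r5=13

15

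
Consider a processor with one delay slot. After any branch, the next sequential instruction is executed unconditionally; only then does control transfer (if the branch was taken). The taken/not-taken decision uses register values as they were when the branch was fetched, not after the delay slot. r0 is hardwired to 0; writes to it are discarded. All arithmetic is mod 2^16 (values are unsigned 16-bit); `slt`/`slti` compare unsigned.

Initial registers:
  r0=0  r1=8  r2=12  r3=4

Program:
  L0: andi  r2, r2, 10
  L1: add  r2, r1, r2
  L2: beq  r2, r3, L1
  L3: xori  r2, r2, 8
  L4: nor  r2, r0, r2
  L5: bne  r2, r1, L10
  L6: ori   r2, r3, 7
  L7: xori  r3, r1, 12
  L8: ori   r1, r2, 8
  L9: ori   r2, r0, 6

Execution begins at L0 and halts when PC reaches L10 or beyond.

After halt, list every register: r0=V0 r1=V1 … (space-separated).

r0=0 r1=8 r2=7 r3=4

PC=0  andi  r2, r2, 10       | r0=0 r1=8 r2=8 r3=4
PC=1  add  r2, r1, r2        | r0=0 r1=8 r2=16 r3=4
PC=2  beq  r2, r3, L1        | r0=0 r1=8 r2=16 r3=4  [not taken]
PC=3  xori  r2, r2, 8        | r0=0 r1=8 r2=24 r3=4
PC=4  nor  r2, r0, r2        | r0=0 r1=8 r2=65511 r3=4
PC=5  bne  r2, r1, L10       | r0=0 r1=8 r2=65511 r3=4  [TAKEN]
PC=6  ori   r2, r3, 7        | r0=0 r1=8 r2=7 r3=4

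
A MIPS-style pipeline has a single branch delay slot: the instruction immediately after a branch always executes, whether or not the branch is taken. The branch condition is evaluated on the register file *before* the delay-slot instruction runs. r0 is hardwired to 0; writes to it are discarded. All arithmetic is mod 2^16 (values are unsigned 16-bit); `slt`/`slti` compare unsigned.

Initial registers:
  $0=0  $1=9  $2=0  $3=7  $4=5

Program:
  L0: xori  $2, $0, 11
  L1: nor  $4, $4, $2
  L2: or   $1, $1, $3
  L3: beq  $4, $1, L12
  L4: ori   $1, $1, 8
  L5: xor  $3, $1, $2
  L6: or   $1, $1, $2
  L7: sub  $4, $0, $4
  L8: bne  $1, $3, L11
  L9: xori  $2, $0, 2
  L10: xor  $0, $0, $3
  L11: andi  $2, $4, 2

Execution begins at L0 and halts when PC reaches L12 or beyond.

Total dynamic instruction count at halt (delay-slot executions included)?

#0 xori  $2, $0, 11 ; 0/9/11/7/5
#1 nor  $4, $4, $2 ; 0/9/11/7/65520
#2 or   $1, $1, $3 ; 0/15/11/7/65520
#3 beq  $4, $1, L12 ; 0/15/11/7/65520 ; →fallthru
#4 ori   $1, $1, 8 ; 0/15/11/7/65520
#5 xor  $3, $1, $2 ; 0/15/11/4/65520
#6 or   $1, $1, $2 ; 0/15/11/4/65520
#7 sub  $4, $0, $4 ; 0/15/11/4/16
#8 bne  $1, $3, L11 ; 0/15/11/4/16 ; →target
#9 xori  $2, $0, 2 ; 0/15/2/4/16
#11 andi  $2, $4, 2 ; 0/15/0/4/16

11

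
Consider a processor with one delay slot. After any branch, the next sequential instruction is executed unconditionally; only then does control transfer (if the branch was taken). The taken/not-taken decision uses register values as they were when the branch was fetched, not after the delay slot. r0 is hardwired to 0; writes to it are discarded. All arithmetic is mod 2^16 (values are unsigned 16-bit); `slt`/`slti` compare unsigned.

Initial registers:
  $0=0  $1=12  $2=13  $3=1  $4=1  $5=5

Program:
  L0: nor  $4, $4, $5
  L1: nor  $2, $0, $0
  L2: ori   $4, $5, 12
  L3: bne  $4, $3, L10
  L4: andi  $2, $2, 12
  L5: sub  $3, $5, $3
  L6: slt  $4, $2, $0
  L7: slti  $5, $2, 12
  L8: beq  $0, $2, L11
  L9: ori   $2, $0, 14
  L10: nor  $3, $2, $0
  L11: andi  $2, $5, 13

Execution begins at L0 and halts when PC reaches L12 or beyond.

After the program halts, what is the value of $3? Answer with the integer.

65523

#0 nor  $4, $4, $5 ; 0/12/13/1/65530/5
#1 nor  $2, $0, $0 ; 0/12/65535/1/65530/5
#2 ori   $4, $5, 12 ; 0/12/65535/1/13/5
#3 bne  $4, $3, L10 ; 0/12/65535/1/13/5 ; →target
#4 andi  $2, $2, 12 ; 0/12/12/1/13/5
#10 nor  $3, $2, $0 ; 0/12/12/65523/13/5
#11 andi  $2, $5, 13 ; 0/12/5/65523/13/5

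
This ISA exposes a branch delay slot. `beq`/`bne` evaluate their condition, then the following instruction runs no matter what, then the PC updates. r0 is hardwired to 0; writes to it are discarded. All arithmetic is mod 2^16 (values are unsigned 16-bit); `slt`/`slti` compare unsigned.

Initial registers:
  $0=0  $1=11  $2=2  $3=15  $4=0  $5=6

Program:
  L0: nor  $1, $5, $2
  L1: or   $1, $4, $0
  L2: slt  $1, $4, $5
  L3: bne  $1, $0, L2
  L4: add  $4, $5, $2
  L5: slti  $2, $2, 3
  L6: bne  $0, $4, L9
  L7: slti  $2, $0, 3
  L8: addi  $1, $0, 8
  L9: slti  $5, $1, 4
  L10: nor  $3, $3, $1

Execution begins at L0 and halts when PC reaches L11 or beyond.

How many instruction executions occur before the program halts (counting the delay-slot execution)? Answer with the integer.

  step pc=0: nor  $1, $5, $2  regs=(0,65529,2,15,0,6)
  step pc=1: or   $1, $4, $0  regs=(0,0,2,15,0,6)
  step pc=2: slt  $1, $4, $5  regs=(0,1,2,15,0,6)
  step pc=3: bne  $1, $0, L2  cond=T  regs=(0,1,2,15,0,6)
  step pc=4: add  $4, $5, $2  regs=(0,1,2,15,8,6)
  step pc=2: slt  $1, $4, $5  regs=(0,0,2,15,8,6)
  step pc=3: bne  $1, $0, L2  cond=F  regs=(0,0,2,15,8,6)
  step pc=4: add  $4, $5, $2  regs=(0,0,2,15,8,6)
  step pc=5: slti  $2, $2, 3  regs=(0,0,1,15,8,6)
  step pc=6: bne  $0, $4, L9  cond=T  regs=(0,0,1,15,8,6)
  step pc=7: slti  $2, $0, 3  regs=(0,0,1,15,8,6)
  step pc=9: slti  $5, $1, 4  regs=(0,0,1,15,8,1)
  step pc=10: nor  $3, $3, $1  regs=(0,0,1,65520,8,1)

13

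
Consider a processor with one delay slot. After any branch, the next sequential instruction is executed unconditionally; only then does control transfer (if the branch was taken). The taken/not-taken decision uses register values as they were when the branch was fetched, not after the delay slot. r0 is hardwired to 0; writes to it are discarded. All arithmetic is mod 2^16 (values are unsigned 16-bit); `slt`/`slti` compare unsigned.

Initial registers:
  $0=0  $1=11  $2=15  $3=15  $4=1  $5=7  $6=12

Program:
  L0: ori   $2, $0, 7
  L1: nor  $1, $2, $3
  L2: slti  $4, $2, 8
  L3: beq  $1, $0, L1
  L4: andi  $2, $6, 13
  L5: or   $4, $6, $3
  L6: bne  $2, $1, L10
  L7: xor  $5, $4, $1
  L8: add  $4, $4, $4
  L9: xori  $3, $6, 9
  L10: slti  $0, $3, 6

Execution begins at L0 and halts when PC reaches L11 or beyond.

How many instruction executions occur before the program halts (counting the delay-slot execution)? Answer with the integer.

9

PC=0  ori   $2, $0, 7        | $0=0 $1=11 $2=7 $3=15 $4=1 $5=7 $6=12
PC=1  nor  $1, $2, $3        | $0=0 $1=65520 $2=7 $3=15 $4=1 $5=7 $6=12
PC=2  slti  $4, $2, 8        | $0=0 $1=65520 $2=7 $3=15 $4=1 $5=7 $6=12
PC=3  beq  $1, $0, L1        | $0=0 $1=65520 $2=7 $3=15 $4=1 $5=7 $6=12  [not taken]
PC=4  andi  $2, $6, 13       | $0=0 $1=65520 $2=12 $3=15 $4=1 $5=7 $6=12
PC=5  or   $4, $6, $3        | $0=0 $1=65520 $2=12 $3=15 $4=15 $5=7 $6=12
PC=6  bne  $2, $1, L10       | $0=0 $1=65520 $2=12 $3=15 $4=15 $5=7 $6=12  [TAKEN]
PC=7  xor  $5, $4, $1        | $0=0 $1=65520 $2=12 $3=15 $4=15 $5=65535 $6=12
PC=10 slti  $0, $3, 6        | $0=0 $1=65520 $2=12 $3=15 $4=15 $5=65535 $6=12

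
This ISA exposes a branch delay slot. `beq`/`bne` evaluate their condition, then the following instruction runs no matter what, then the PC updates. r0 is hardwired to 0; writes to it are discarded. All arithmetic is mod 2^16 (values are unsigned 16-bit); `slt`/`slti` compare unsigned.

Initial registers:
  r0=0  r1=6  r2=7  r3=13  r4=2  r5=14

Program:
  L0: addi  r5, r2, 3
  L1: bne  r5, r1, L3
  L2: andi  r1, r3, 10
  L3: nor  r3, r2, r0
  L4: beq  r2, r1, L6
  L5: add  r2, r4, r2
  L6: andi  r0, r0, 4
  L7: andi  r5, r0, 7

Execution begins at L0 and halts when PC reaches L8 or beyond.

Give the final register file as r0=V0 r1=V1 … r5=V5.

r0=0 r1=8 r2=9 r3=65528 r4=2 r5=0

PC=0  addi  r5, r2, 3        | r0=0 r1=6 r2=7 r3=13 r4=2 r5=10
PC=1  bne  r5, r1, L3        | r0=0 r1=6 r2=7 r3=13 r4=2 r5=10  [TAKEN]
PC=2  andi  r1, r3, 10       | r0=0 r1=8 r2=7 r3=13 r4=2 r5=10
PC=3  nor  r3, r2, r0        | r0=0 r1=8 r2=7 r3=65528 r4=2 r5=10
PC=4  beq  r2, r1, L6        | r0=0 r1=8 r2=7 r3=65528 r4=2 r5=10  [not taken]
PC=5  add  r2, r4, r2        | r0=0 r1=8 r2=9 r3=65528 r4=2 r5=10
PC=6  andi  r0, r0, 4        | r0=0 r1=8 r2=9 r3=65528 r4=2 r5=10
PC=7  andi  r5, r0, 7        | r0=0 r1=8 r2=9 r3=65528 r4=2 r5=0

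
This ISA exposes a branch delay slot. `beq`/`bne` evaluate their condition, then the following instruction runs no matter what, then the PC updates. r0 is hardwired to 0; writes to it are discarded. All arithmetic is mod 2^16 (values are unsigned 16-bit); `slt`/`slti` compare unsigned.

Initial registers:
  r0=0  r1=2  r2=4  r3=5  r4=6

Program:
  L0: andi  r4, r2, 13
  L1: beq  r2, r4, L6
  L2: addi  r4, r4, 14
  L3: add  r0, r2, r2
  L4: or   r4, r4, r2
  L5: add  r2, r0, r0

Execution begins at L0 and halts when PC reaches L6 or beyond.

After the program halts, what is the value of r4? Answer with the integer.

#0 andi  r4, r2, 13 ; 0/2/4/5/4
#1 beq  r2, r4, L6 ; 0/2/4/5/4 ; →target
#2 addi  r4, r4, 14 ; 0/2/4/5/18

18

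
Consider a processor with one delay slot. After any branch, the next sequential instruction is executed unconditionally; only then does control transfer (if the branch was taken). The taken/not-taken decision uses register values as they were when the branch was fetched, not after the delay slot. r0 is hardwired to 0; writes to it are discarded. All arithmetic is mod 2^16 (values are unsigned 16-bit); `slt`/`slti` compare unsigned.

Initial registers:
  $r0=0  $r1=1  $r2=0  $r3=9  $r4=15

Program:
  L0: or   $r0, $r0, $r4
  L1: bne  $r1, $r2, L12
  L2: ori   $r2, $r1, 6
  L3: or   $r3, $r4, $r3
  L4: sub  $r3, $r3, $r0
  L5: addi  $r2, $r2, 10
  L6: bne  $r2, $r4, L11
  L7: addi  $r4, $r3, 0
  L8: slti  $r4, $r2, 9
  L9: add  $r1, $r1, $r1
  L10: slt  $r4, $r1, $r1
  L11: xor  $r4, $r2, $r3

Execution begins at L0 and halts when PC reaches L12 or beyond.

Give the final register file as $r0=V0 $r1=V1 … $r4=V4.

PC=0  or   $r0, $r0, $r4     | $r0=0 $r1=1 $r2=0 $r3=9 $r4=15
PC=1  bne  $r1, $r2, L12     | $r0=0 $r1=1 $r2=0 $r3=9 $r4=15  [TAKEN]
PC=2  ori   $r2, $r1, 6      | $r0=0 $r1=1 $r2=7 $r3=9 $r4=15

$r0=0 $r1=1 $r2=7 $r3=9 $r4=15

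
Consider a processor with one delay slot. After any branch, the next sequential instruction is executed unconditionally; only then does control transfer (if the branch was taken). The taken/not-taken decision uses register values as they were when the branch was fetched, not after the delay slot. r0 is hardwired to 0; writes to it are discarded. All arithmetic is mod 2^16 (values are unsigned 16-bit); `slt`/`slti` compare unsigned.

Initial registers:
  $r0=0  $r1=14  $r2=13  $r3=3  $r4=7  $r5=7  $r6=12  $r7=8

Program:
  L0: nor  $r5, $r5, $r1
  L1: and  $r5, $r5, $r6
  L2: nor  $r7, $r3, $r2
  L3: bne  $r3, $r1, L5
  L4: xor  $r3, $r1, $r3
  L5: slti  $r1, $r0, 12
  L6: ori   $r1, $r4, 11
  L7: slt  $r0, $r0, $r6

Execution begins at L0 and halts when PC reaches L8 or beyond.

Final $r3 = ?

#0 nor  $r5, $r5, $r1 ; 0/14/13/3/7/65520/12/8
#1 and  $r5, $r5, $r6 ; 0/14/13/3/7/0/12/8
#2 nor  $r7, $r3, $r2 ; 0/14/13/3/7/0/12/65520
#3 bne  $r3, $r1, L5 ; 0/14/13/3/7/0/12/65520 ; →target
#4 xor  $r3, $r1, $r3 ; 0/14/13/13/7/0/12/65520
#5 slti  $r1, $r0, 12 ; 0/1/13/13/7/0/12/65520
#6 ori   $r1, $r4, 11 ; 0/15/13/13/7/0/12/65520
#7 slt  $r0, $r0, $r6 ; 0/15/13/13/7/0/12/65520

13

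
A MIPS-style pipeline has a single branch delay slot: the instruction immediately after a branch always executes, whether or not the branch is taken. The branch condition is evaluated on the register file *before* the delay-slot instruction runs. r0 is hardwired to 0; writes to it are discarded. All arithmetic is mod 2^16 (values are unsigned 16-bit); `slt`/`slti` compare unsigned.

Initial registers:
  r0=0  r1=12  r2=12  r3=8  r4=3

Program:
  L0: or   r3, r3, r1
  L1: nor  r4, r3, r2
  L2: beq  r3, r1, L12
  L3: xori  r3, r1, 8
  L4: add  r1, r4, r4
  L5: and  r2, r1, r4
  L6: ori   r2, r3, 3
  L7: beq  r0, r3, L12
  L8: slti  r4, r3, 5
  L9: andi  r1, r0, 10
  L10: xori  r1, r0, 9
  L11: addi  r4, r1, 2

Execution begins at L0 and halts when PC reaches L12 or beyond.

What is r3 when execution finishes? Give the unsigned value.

[0] or   r3, r3, r1  →  {r0:0, r1:12, r2:12, r3:12, r4:3}
[1] nor  r4, r3, r2  →  {r0:0, r1:12, r2:12, r3:12, r4:65523}
[2] beq  r3, r1, L12  →  {r0:0, r1:12, r2:12, r3:12, r4:65523}  ⟨branch taken⟩
[3] xori  r3, r1, 8  →  {r0:0, r1:12, r2:12, r3:4, r4:65523}

4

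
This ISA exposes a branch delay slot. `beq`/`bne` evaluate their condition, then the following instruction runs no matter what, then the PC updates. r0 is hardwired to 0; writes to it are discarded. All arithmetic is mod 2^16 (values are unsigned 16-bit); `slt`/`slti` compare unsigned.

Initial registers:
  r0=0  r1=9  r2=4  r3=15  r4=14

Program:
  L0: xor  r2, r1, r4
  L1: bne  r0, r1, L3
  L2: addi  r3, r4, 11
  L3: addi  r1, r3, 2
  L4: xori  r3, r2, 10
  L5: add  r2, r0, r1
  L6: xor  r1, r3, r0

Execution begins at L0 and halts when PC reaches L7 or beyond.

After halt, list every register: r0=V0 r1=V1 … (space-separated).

r0=0 r1=13 r2=27 r3=13 r4=14

PC=0  xor  r2, r1, r4        | r0=0 r1=9 r2=7 r3=15 r4=14
PC=1  bne  r0, r1, L3        | r0=0 r1=9 r2=7 r3=15 r4=14  [TAKEN]
PC=2  addi  r3, r4, 11       | r0=0 r1=9 r2=7 r3=25 r4=14
PC=3  addi  r1, r3, 2        | r0=0 r1=27 r2=7 r3=25 r4=14
PC=4  xori  r3, r2, 10       | r0=0 r1=27 r2=7 r3=13 r4=14
PC=5  add  r2, r0, r1        | r0=0 r1=27 r2=27 r3=13 r4=14
PC=6  xor  r1, r3, r0        | r0=0 r1=13 r2=27 r3=13 r4=14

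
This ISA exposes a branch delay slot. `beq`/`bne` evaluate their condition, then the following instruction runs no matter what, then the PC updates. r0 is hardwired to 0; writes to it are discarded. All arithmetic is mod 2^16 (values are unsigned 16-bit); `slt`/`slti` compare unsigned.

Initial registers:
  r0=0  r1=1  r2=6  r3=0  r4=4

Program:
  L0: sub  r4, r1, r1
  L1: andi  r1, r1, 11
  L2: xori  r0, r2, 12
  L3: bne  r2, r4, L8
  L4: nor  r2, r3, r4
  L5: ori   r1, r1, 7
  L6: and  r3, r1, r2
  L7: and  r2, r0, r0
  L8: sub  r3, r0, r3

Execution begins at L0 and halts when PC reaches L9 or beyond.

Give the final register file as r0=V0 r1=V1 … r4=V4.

PC=0  sub  r4, r1, r1        | r0=0 r1=1 r2=6 r3=0 r4=0
PC=1  andi  r1, r1, 11       | r0=0 r1=1 r2=6 r3=0 r4=0
PC=2  xori  r0, r2, 12       | r0=0 r1=1 r2=6 r3=0 r4=0
PC=3  bne  r2, r4, L8        | r0=0 r1=1 r2=6 r3=0 r4=0  [TAKEN]
PC=4  nor  r2, r3, r4        | r0=0 r1=1 r2=65535 r3=0 r4=0
PC=8  sub  r3, r0, r3        | r0=0 r1=1 r2=65535 r3=0 r4=0

r0=0 r1=1 r2=65535 r3=0 r4=0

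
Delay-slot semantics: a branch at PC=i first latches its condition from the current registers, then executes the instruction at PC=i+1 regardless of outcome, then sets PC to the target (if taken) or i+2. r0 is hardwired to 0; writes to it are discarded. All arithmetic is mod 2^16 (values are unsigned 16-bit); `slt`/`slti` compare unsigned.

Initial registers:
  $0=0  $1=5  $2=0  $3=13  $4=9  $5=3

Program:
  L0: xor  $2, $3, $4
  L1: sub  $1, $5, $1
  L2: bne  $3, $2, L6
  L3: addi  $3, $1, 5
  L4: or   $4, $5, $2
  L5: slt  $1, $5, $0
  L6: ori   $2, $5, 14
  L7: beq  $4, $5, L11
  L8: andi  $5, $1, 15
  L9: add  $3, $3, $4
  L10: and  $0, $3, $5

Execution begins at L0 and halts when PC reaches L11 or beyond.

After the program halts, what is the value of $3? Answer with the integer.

#0 xor  $2, $3, $4 ; 0/5/4/13/9/3
#1 sub  $1, $5, $1 ; 0/65534/4/13/9/3
#2 bne  $3, $2, L6 ; 0/65534/4/13/9/3 ; →target
#3 addi  $3, $1, 5 ; 0/65534/4/3/9/3
#6 ori   $2, $5, 14 ; 0/65534/15/3/9/3
#7 beq  $4, $5, L11 ; 0/65534/15/3/9/3 ; →fallthru
#8 andi  $5, $1, 15 ; 0/65534/15/3/9/14
#9 add  $3, $3, $4 ; 0/65534/15/12/9/14
#10 and  $0, $3, $5 ; 0/65534/15/12/9/14

12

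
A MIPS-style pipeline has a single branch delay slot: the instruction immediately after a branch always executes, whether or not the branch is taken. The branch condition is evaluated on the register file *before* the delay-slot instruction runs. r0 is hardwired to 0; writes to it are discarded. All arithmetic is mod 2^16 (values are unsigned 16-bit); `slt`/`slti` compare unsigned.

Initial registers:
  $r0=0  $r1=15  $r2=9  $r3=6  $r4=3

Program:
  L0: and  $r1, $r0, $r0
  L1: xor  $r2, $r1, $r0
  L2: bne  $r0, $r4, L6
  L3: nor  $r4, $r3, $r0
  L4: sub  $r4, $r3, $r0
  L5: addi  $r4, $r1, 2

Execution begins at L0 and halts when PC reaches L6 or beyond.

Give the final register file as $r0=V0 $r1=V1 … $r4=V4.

[0] and  $r1, $r0, $r0  →  {$r0:0, $r1:0, $r2:9, $r3:6, $r4:3}
[1] xor  $r2, $r1, $r0  →  {$r0:0, $r1:0, $r2:0, $r3:6, $r4:3}
[2] bne  $r0, $r4, L6  →  {$r0:0, $r1:0, $r2:0, $r3:6, $r4:3}  ⟨branch taken⟩
[3] nor  $r4, $r3, $r0  →  {$r0:0, $r1:0, $r2:0, $r3:6, $r4:65529}

$r0=0 $r1=0 $r2=0 $r3=6 $r4=65529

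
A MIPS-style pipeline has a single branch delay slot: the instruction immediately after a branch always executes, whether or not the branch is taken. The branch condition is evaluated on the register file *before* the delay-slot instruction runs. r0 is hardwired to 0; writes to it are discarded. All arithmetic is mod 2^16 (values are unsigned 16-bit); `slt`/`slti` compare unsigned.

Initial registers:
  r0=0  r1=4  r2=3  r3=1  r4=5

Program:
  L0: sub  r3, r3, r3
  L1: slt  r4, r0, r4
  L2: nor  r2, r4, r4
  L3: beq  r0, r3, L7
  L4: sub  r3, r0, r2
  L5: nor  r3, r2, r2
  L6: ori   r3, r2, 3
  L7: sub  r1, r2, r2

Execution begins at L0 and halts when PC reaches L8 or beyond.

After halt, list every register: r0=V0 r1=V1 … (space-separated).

r0=0 r1=0 r2=65534 r3=2 r4=1

#0 sub  r3, r3, r3 ; 0/4/3/0/5
#1 slt  r4, r0, r4 ; 0/4/3/0/1
#2 nor  r2, r4, r4 ; 0/4/65534/0/1
#3 beq  r0, r3, L7 ; 0/4/65534/0/1 ; →target
#4 sub  r3, r0, r2 ; 0/4/65534/2/1
#7 sub  r1, r2, r2 ; 0/0/65534/2/1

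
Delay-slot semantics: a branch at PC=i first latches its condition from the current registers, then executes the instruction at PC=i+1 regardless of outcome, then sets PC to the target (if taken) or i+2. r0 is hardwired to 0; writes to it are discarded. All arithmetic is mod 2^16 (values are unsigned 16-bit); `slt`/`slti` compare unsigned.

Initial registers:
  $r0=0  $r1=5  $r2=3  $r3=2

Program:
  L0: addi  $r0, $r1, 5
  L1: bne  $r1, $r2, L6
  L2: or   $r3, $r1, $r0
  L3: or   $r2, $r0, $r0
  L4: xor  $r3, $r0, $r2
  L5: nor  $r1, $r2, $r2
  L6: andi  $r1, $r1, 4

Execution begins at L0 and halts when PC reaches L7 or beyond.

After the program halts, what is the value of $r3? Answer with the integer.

5

#0 addi  $r0, $r1, 5 ; 0/5/3/2
#1 bne  $r1, $r2, L6 ; 0/5/3/2 ; →target
#2 or   $r3, $r1, $r0 ; 0/5/3/5
#6 andi  $r1, $r1, 4 ; 0/4/3/5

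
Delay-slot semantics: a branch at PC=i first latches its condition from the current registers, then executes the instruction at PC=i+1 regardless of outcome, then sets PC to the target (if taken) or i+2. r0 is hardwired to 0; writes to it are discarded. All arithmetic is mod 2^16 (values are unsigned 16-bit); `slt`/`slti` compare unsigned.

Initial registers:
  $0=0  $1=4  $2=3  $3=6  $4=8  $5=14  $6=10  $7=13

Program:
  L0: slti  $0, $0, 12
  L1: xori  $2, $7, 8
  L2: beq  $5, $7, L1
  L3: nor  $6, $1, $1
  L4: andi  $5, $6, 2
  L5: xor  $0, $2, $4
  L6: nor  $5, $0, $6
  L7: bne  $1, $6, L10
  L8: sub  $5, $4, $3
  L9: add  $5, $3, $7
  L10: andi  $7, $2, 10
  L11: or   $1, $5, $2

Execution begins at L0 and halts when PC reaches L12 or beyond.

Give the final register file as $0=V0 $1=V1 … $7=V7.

PC=0  slti  $0, $0, 12       | $0=0 $1=4 $2=3 $3=6 $4=8 $5=14 $6=10 $7=13
PC=1  xori  $2, $7, 8        | $0=0 $1=4 $2=5 $3=6 $4=8 $5=14 $6=10 $7=13
PC=2  beq  $5, $7, L1        | $0=0 $1=4 $2=5 $3=6 $4=8 $5=14 $6=10 $7=13  [not taken]
PC=3  nor  $6, $1, $1        | $0=0 $1=4 $2=5 $3=6 $4=8 $5=14 $6=65531 $7=13
PC=4  andi  $5, $6, 2        | $0=0 $1=4 $2=5 $3=6 $4=8 $5=2 $6=65531 $7=13
PC=5  xor  $0, $2, $4        | $0=0 $1=4 $2=5 $3=6 $4=8 $5=2 $6=65531 $7=13
PC=6  nor  $5, $0, $6        | $0=0 $1=4 $2=5 $3=6 $4=8 $5=4 $6=65531 $7=13
PC=7  bne  $1, $6, L10       | $0=0 $1=4 $2=5 $3=6 $4=8 $5=4 $6=65531 $7=13  [TAKEN]
PC=8  sub  $5, $4, $3        | $0=0 $1=4 $2=5 $3=6 $4=8 $5=2 $6=65531 $7=13
PC=10 andi  $7, $2, 10       | $0=0 $1=4 $2=5 $3=6 $4=8 $5=2 $6=65531 $7=0
PC=11 or   $1, $5, $2        | $0=0 $1=7 $2=5 $3=6 $4=8 $5=2 $6=65531 $7=0

$0=0 $1=7 $2=5 $3=6 $4=8 $5=2 $6=65531 $7=0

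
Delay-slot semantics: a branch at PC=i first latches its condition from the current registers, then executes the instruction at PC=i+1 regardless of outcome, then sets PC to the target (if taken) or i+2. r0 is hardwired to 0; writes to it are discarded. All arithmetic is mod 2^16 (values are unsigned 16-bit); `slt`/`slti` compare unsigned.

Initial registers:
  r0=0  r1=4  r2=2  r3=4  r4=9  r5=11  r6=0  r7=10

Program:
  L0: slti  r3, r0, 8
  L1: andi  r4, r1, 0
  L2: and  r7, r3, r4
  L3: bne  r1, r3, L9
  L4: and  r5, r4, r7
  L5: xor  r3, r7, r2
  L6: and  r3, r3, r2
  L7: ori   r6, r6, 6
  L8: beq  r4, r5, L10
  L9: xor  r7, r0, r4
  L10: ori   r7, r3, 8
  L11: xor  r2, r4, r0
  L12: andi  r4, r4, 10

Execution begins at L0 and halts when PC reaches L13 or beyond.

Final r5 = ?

0

PC=0  slti  r3, r0, 8        | r0=0 r1=4 r2=2 r3=1 r4=9 r5=11 r6=0 r7=10
PC=1  andi  r4, r1, 0        | r0=0 r1=4 r2=2 r3=1 r4=0 r5=11 r6=0 r7=10
PC=2  and  r7, r3, r4        | r0=0 r1=4 r2=2 r3=1 r4=0 r5=11 r6=0 r7=0
PC=3  bne  r1, r3, L9        | r0=0 r1=4 r2=2 r3=1 r4=0 r5=11 r6=0 r7=0  [TAKEN]
PC=4  and  r5, r4, r7        | r0=0 r1=4 r2=2 r3=1 r4=0 r5=0 r6=0 r7=0
PC=9  xor  r7, r0, r4        | r0=0 r1=4 r2=2 r3=1 r4=0 r5=0 r6=0 r7=0
PC=10 ori   r7, r3, 8        | r0=0 r1=4 r2=2 r3=1 r4=0 r5=0 r6=0 r7=9
PC=11 xor  r2, r4, r0        | r0=0 r1=4 r2=0 r3=1 r4=0 r5=0 r6=0 r7=9
PC=12 andi  r4, r4, 10       | r0=0 r1=4 r2=0 r3=1 r4=0 r5=0 r6=0 r7=9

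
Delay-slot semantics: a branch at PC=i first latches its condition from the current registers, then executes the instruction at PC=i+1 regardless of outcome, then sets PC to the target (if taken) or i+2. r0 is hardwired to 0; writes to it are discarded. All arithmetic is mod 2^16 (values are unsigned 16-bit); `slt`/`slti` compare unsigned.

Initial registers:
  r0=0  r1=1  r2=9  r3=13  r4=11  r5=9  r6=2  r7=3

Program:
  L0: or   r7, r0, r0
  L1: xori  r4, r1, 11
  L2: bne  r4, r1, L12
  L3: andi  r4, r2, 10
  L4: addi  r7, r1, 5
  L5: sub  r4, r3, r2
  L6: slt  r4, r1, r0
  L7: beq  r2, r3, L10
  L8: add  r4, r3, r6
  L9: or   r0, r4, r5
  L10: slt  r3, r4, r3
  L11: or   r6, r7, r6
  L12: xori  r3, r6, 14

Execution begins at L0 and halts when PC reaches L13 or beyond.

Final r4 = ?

#0 or   r7, r0, r0 ; 0/1/9/13/11/9/2/0
#1 xori  r4, r1, 11 ; 0/1/9/13/10/9/2/0
#2 bne  r4, r1, L12 ; 0/1/9/13/10/9/2/0 ; →target
#3 andi  r4, r2, 10 ; 0/1/9/13/8/9/2/0
#12 xori  r3, r6, 14 ; 0/1/9/12/8/9/2/0

8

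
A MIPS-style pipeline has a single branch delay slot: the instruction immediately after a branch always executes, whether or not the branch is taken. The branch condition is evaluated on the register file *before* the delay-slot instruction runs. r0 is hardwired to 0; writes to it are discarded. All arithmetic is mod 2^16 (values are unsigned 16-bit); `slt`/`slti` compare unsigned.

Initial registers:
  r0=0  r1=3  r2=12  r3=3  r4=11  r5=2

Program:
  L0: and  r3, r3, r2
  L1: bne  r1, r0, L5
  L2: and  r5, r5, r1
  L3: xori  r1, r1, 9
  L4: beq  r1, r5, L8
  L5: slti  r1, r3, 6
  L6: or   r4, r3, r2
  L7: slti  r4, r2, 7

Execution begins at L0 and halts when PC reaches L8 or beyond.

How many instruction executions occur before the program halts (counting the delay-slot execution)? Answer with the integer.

  step pc=0: and  r3, r3, r2  regs=(0,3,12,0,11,2)
  step pc=1: bne  r1, r0, L5  cond=T  regs=(0,3,12,0,11,2)
  step pc=2: and  r5, r5, r1  regs=(0,3,12,0,11,2)
  step pc=5: slti  r1, r3, 6  regs=(0,1,12,0,11,2)
  step pc=6: or   r4, r3, r2  regs=(0,1,12,0,12,2)
  step pc=7: slti  r4, r2, 7  regs=(0,1,12,0,0,2)

6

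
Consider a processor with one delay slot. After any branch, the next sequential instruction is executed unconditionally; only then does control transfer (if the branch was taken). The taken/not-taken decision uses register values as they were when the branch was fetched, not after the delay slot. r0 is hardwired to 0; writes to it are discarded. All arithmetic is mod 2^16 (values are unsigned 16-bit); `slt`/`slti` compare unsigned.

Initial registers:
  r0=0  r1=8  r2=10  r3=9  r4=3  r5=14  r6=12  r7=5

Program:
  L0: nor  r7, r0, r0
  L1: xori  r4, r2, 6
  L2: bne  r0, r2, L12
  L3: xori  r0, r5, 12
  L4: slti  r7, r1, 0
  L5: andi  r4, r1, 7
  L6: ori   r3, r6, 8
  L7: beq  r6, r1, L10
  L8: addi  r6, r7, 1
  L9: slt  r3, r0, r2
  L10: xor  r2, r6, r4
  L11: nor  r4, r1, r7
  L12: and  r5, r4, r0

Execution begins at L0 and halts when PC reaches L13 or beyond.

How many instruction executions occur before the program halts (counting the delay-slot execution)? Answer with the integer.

[0] nor  r7, r0, r0  →  {r0:0, r1:8, r2:10, r3:9, r4:3, r5:14, r6:12, r7:65535}
[1] xori  r4, r2, 6  →  {r0:0, r1:8, r2:10, r3:9, r4:12, r5:14, r6:12, r7:65535}
[2] bne  r0, r2, L12  →  {r0:0, r1:8, r2:10, r3:9, r4:12, r5:14, r6:12, r7:65535}  ⟨branch taken⟩
[3] xori  r0, r5, 12  →  {r0:0, r1:8, r2:10, r3:9, r4:12, r5:14, r6:12, r7:65535}
[12] and  r5, r4, r0  →  {r0:0, r1:8, r2:10, r3:9, r4:12, r5:0, r6:12, r7:65535}

5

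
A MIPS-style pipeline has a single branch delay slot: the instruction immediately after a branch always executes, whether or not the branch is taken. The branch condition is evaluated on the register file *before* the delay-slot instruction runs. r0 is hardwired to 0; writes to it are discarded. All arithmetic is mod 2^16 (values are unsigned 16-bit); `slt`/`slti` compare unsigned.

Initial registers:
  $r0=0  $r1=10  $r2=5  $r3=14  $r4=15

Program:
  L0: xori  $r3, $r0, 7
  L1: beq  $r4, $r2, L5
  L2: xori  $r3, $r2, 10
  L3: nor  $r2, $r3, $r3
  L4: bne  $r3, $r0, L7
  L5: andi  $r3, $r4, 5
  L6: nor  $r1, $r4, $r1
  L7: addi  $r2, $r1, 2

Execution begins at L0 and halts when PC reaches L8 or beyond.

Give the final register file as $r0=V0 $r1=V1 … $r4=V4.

PC=0  xori  $r3, $r0, 7      | $r0=0 $r1=10 $r2=5 $r3=7 $r4=15
PC=1  beq  $r4, $r2, L5      | $r0=0 $r1=10 $r2=5 $r3=7 $r4=15  [not taken]
PC=2  xori  $r3, $r2, 10     | $r0=0 $r1=10 $r2=5 $r3=15 $r4=15
PC=3  nor  $r2, $r3, $r3     | $r0=0 $r1=10 $r2=65520 $r3=15 $r4=15
PC=4  bne  $r3, $r0, L7      | $r0=0 $r1=10 $r2=65520 $r3=15 $r4=15  [TAKEN]
PC=5  andi  $r3, $r4, 5      | $r0=0 $r1=10 $r2=65520 $r3=5 $r4=15
PC=7  addi  $r2, $r1, 2      | $r0=0 $r1=10 $r2=12 $r3=5 $r4=15

$r0=0 $r1=10 $r2=12 $r3=5 $r4=15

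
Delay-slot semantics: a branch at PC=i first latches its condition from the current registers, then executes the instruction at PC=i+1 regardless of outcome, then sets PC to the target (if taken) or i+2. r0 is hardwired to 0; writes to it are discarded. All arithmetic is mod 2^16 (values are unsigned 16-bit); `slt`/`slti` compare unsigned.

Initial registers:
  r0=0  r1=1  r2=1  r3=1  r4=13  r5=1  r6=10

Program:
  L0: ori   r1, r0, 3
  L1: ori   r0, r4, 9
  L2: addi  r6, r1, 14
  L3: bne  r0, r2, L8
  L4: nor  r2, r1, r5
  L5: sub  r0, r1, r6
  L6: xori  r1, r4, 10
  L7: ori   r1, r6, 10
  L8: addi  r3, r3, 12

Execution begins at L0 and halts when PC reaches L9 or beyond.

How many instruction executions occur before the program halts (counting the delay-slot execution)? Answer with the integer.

PC=0  ori   r1, r0, 3        | r0=0 r1=3 r2=1 r3=1 r4=13 r5=1 r6=10
PC=1  ori   r0, r4, 9        | r0=0 r1=3 r2=1 r3=1 r4=13 r5=1 r6=10
PC=2  addi  r6, r1, 14       | r0=0 r1=3 r2=1 r3=1 r4=13 r5=1 r6=17
PC=3  bne  r0, r2, L8        | r0=0 r1=3 r2=1 r3=1 r4=13 r5=1 r6=17  [TAKEN]
PC=4  nor  r2, r1, r5        | r0=0 r1=3 r2=65532 r3=1 r4=13 r5=1 r6=17
PC=8  addi  r3, r3, 12       | r0=0 r1=3 r2=65532 r3=13 r4=13 r5=1 r6=17

6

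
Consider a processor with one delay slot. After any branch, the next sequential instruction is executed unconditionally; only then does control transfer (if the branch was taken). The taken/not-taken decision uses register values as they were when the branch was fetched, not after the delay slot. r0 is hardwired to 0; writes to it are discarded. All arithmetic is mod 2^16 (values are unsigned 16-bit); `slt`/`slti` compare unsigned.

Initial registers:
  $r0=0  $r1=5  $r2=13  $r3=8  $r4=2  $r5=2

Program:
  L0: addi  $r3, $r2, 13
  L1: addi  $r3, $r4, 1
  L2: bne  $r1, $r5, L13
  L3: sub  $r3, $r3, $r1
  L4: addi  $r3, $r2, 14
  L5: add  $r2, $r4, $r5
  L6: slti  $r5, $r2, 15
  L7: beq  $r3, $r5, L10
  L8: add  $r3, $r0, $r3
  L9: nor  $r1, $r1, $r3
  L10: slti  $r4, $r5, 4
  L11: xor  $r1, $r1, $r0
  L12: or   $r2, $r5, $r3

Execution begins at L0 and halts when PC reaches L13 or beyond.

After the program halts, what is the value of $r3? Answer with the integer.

  step pc=0: addi  $r3, $r2, 13  regs=(0,5,13,26,2,2)
  step pc=1: addi  $r3, $r4, 1  regs=(0,5,13,3,2,2)
  step pc=2: bne  $r1, $r5, L13  cond=T  regs=(0,5,13,3,2,2)
  step pc=3: sub  $r3, $r3, $r1  regs=(0,5,13,65534,2,2)

65534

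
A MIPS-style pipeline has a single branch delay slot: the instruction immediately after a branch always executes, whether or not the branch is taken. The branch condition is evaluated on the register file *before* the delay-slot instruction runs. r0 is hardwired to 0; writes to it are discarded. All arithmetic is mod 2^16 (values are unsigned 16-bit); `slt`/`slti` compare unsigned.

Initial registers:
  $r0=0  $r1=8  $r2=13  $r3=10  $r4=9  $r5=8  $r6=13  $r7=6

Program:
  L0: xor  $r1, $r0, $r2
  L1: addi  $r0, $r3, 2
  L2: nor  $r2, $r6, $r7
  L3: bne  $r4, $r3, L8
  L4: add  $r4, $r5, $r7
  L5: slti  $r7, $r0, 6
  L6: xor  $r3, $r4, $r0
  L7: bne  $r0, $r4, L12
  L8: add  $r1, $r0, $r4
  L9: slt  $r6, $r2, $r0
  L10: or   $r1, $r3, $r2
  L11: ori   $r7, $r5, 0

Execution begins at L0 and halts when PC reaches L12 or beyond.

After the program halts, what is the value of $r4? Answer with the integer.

[0] xor  $r1, $r0, $r2  →  {$r0:0, $r1:13, $r2:13, $r3:10, $r4:9, $r5:8, $r6:13, $r7:6}
[1] addi  $r0, $r3, 2  →  {$r0:0, $r1:13, $r2:13, $r3:10, $r4:9, $r5:8, $r6:13, $r7:6}
[2] nor  $r2, $r6, $r7  →  {$r0:0, $r1:13, $r2:65520, $r3:10, $r4:9, $r5:8, $r6:13, $r7:6}
[3] bne  $r4, $r3, L8  →  {$r0:0, $r1:13, $r2:65520, $r3:10, $r4:9, $r5:8, $r6:13, $r7:6}  ⟨branch taken⟩
[4] add  $r4, $r5, $r7  →  {$r0:0, $r1:13, $r2:65520, $r3:10, $r4:14, $r5:8, $r6:13, $r7:6}
[8] add  $r1, $r0, $r4  →  {$r0:0, $r1:14, $r2:65520, $r3:10, $r4:14, $r5:8, $r6:13, $r7:6}
[9] slt  $r6, $r2, $r0  →  {$r0:0, $r1:14, $r2:65520, $r3:10, $r4:14, $r5:8, $r6:0, $r7:6}
[10] or   $r1, $r3, $r2  →  {$r0:0, $r1:65530, $r2:65520, $r3:10, $r4:14, $r5:8, $r6:0, $r7:6}
[11] ori   $r7, $r5, 0  →  {$r0:0, $r1:65530, $r2:65520, $r3:10, $r4:14, $r5:8, $r6:0, $r7:8}

14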